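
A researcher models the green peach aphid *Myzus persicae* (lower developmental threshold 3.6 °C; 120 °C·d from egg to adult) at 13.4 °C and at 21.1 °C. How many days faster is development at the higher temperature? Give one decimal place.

5.4 days

At 13.4 °C: 120 / (13.4 − 3.6) = 120 / 9.8 = 12.245 d.
At 21.1 °C: 120 / (21.1 − 3.6) = 120 / 17.5 = 6.857 d.
Difference = |12.245 − 6.857| = 5.388 ≈ 5.4 days.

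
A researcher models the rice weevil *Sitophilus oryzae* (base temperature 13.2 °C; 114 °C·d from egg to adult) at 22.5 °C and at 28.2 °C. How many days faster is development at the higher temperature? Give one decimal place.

At 22.5 °C: 114 / (22.5 − 13.2) = 114 / 9.3 = 12.258 d.
At 28.2 °C: 114 / (28.2 − 13.2) = 114 / 15.0 = 7.600 d.
Difference = |12.258 − 7.600| = 4.658 ≈ 4.7 days.

4.7 days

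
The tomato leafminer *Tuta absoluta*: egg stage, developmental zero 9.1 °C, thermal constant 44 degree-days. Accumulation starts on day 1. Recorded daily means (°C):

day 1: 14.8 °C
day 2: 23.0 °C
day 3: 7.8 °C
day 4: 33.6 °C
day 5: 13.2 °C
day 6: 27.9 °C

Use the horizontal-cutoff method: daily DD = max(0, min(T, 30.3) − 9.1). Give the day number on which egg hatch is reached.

Daily DD above 9.1 °C (capped at 21.2): 5.7, 13.9, 0.0, 21.2, 4.1, 18.8.
Cumulative: 5.7, 19.6, 19.6, 40.8, 44.9, 63.7.
The total first reaches 44 DD on day 5.

day 5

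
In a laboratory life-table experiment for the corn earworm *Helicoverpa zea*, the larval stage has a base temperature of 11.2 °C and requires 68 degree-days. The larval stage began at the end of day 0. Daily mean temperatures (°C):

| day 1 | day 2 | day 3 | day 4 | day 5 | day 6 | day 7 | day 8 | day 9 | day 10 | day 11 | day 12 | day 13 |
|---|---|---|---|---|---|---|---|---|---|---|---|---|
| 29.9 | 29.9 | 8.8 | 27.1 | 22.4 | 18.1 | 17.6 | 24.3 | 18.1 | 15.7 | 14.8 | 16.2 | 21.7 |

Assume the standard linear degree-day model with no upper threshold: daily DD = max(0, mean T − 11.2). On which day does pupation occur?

day 6

Daily DD above 11.2 °C: 18.7, 18.7, 0.0, 15.9, 11.2, 6.9, 6.4, 13.1, 6.9, 4.5, 3.6, 5.0, 10.5.
Cumulative: 18.7, 37.4, 37.4, 53.3, 64.5, 71.4, 77.8, 90.9, 97.8, 102.3, 105.9, 110.9, 121.4.
The total first reaches 68 DD on day 6.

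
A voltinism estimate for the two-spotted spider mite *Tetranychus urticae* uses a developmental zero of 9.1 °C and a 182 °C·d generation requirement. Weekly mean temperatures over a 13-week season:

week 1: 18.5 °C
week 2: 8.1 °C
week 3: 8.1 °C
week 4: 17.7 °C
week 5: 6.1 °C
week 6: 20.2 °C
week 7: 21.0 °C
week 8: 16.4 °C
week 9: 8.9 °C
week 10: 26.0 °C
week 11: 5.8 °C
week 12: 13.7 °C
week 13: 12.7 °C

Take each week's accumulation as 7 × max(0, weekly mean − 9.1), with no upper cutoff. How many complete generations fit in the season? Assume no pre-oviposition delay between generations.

Weekly DD (7 × max(0, T̄ − 9.1)): 65.8, 0.0, 0.0, 60.2, 0.0, 77.7, 83.3, 51.1, 0.0, 118.3, 0.0, 32.2, 25.2.
Season total = 513.8 DD.
Complete generations = ⌊513.8 / 182⌋ = 2.

2 generations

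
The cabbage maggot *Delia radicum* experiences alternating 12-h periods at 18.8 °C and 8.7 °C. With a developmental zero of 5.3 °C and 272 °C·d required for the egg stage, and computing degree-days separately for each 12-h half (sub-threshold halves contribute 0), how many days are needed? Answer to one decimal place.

32.2 days

Day half: max(0, 18.8 − 5.3) × 0.5 = 13.5 × 0.5 = 6.75 DD.
Night half: max(0, 8.7 − 5.3) × 0.5 = 3.4 × 0.5 = 1.70 DD.
Per 24 h: 8.45 DD/day.
Duration = 272 / 8.45 = 32.189 ≈ 32.2 days.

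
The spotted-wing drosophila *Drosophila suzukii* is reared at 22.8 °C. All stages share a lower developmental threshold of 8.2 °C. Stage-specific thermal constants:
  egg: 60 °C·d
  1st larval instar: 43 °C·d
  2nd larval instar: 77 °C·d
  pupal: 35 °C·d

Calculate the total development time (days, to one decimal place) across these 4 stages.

Daily accumulation at 22.8 °C = 22.8 − 8.2 = 14.6 DD/day.
Total K = 60 + 43 + 77 + 35 = 215 DD.
Total duration = 215 / 14.6 = 14.726 ≈ 14.7 days.

14.7 days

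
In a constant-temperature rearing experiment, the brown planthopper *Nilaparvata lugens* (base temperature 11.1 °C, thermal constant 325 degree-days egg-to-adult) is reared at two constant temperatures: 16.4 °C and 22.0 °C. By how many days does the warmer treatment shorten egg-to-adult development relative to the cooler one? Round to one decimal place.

At 16.4 °C: 325 / (16.4 − 11.1) = 325 / 5.3 = 61.321 d.
At 22.0 °C: 325 / (22.0 − 11.1) = 325 / 10.9 = 29.817 d.
Difference = |61.321 − 29.817| = 31.504 ≈ 31.5 days.

31.5 days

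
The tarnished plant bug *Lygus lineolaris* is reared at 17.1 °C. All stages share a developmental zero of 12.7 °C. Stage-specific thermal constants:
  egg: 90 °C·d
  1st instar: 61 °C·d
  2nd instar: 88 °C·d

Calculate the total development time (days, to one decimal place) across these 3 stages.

Daily accumulation at 17.1 °C = 17.1 − 12.7 = 4.4 DD/day.
Total K = 90 + 61 + 88 = 239 DD.
Total duration = 239 / 4.4 = 54.318 ≈ 54.3 days.

54.3 days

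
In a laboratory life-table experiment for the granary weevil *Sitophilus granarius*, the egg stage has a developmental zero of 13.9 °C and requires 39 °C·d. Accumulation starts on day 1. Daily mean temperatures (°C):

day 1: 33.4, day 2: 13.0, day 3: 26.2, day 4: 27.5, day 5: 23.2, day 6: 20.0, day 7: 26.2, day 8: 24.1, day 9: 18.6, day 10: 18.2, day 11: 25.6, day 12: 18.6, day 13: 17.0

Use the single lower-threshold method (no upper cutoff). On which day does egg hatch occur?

day 4

Daily DD above 13.9 °C: 19.5, 0.0, 12.3, 13.6, 9.3, 6.1, 12.3, 10.2, 4.7, 4.3, 11.7, 4.7, 3.1.
Cumulative: 19.5, 19.5, 31.8, 45.4, 54.7, 60.8, 73.1, 83.3, 88.0, 92.3, 104.0, 108.7, 111.8.
The total first reaches 39 DD on day 4.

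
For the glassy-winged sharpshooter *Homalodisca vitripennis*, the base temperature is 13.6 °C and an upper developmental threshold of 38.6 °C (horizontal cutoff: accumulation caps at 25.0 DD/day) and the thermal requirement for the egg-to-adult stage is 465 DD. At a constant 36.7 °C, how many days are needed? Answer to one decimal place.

Daily accumulation = 36.7 − 13.6 = 23.1 DD/day.
Duration = 465 / 23.1 = 20.130 ≈ 20.1 days.

20.1 days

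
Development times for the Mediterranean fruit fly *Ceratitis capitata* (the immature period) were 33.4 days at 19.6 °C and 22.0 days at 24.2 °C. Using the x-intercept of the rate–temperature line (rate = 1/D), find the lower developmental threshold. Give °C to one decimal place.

Equal thermal constants: D₁(T₁ − T_b) = D₂(T₂ − T_b).
33.4·(19.6 − T_b) = 22.0·(24.2 − T_b)
T_b = (33.4·19.6 − 22.0·24.2) / (33.4 − 22.0) = 122.24 / 11.4 = 10.723 °C ≈ 10.7 °C.

10.7 °C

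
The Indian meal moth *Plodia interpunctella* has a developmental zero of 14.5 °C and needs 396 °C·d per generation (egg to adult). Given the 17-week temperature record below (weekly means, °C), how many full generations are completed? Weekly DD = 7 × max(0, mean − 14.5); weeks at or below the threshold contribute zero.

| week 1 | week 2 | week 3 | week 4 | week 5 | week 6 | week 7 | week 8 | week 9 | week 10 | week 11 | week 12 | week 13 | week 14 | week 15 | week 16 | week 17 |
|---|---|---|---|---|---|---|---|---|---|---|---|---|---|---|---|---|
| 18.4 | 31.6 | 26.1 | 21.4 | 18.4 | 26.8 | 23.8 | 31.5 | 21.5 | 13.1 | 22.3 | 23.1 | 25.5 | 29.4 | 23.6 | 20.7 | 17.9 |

2 generations

Weekly DD (7 × max(0, T̄ − 14.5)): 27.3, 119.7, 81.2, 48.3, 27.3, 86.1, 65.1, 119.0, 49.0, 0.0, 54.6, 60.2, 77.0, 104.3, 63.7, 43.4, 23.8.
Season total = 1050.0 DD.
Complete generations = ⌊1050.0 / 396⌋ = 2.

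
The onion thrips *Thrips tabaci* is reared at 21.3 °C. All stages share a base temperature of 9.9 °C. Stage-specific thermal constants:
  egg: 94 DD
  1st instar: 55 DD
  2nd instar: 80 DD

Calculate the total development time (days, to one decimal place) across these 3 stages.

Daily accumulation at 21.3 °C = 21.3 − 9.9 = 11.4 DD/day.
Total K = 94 + 55 + 80 = 229 DD.
Total duration = 229 / 11.4 = 20.088 ≈ 20.1 days.

20.1 days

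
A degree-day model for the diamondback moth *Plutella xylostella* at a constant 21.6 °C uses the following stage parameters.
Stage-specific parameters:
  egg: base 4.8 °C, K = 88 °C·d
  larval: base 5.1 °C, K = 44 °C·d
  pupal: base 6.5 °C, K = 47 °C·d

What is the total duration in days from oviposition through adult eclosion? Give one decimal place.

11.0 days

egg: 88 / (21.6 − 4.8) = 88 / 16.8 = 5.238 d.
larval: 44 / (21.6 − 5.1) = 44 / 16.5 = 2.667 d.
pupal: 47 / (21.6 − 6.5) = 47 / 15.1 = 3.113 d.
Sum = 11.017 ≈ 11.0 days.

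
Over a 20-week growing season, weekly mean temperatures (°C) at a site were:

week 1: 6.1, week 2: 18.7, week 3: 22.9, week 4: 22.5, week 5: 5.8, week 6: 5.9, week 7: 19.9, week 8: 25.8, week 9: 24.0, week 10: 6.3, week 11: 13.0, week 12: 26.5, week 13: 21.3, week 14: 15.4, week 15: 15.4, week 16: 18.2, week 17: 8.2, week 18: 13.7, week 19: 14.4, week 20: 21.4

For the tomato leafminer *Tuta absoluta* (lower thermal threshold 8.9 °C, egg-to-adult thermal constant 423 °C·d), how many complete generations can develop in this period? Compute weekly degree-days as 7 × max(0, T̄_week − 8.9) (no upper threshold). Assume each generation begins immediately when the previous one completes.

Weekly DD (7 × max(0, T̄ − 8.9)): 0.0, 68.6, 98.0, 95.2, 0.0, 0.0, 77.0, 118.3, 105.7, 0.0, 28.7, 123.2, 86.8, 45.5, 45.5, 65.1, 0.0, 33.6, 38.5, 87.5.
Season total = 1117.2 DD.
Complete generations = ⌊1117.2 / 423⌋ = 2.

2 generations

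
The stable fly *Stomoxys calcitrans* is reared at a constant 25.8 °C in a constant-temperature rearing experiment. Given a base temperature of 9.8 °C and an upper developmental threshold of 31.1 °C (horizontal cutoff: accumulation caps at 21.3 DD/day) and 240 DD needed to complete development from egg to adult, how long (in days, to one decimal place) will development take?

Daily accumulation = 25.8 − 9.8 = 16.0 DD/day.
Duration = 240 / 16.0 = 15.000 ≈ 15.0 days.

15.0 days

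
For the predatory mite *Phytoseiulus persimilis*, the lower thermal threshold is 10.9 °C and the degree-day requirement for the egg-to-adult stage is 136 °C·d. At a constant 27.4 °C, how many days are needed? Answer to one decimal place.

Daily accumulation = 27.4 − 10.9 = 16.5 DD/day.
Duration = 136 / 16.5 = 8.242 ≈ 8.2 days.

8.2 days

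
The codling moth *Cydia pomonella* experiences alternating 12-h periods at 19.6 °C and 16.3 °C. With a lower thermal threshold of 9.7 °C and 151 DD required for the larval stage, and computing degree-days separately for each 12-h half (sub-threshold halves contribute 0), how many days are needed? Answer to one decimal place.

18.3 days

Day half: max(0, 19.6 − 9.7) × 0.5 = 9.9 × 0.5 = 4.95 DD.
Night half: max(0, 16.3 − 9.7) × 0.5 = 6.6 × 0.5 = 3.30 DD.
Per 24 h: 8.25 DD/day.
Duration = 151 / 8.25 = 18.303 ≈ 18.3 days.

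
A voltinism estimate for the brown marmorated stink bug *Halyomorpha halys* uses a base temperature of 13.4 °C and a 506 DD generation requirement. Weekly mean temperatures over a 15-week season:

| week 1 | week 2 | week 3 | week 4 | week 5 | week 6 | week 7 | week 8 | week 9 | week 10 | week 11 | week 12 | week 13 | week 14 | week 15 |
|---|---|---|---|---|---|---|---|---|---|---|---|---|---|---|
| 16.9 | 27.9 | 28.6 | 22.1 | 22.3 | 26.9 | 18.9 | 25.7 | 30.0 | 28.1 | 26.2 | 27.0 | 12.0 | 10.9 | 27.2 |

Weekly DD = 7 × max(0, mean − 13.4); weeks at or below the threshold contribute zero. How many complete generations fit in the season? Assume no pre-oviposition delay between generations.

Weekly DD (7 × max(0, T̄ − 13.4)): 24.5, 101.5, 106.4, 60.9, 62.3, 94.5, 38.5, 86.1, 116.2, 102.9, 89.6, 95.2, 0.0, 0.0, 96.6.
Season total = 1075.2 DD.
Complete generations = ⌊1075.2 / 506⌋ = 2.

2 generations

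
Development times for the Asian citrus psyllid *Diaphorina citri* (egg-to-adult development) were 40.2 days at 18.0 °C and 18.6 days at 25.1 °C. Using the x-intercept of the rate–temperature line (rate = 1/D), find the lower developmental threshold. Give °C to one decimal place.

Linear rate model ⇒ the product D·(T − T_b) is constant across temperatures.
40.2·(18.0 − T_b) = 18.6·(25.1 − T_b)
T_b = (40.2·18.0 − 18.6·25.1) / (40.2 − 18.6) = 256.74 / 21.6 = 11.886 °C ≈ 11.9 °C.

11.9 °C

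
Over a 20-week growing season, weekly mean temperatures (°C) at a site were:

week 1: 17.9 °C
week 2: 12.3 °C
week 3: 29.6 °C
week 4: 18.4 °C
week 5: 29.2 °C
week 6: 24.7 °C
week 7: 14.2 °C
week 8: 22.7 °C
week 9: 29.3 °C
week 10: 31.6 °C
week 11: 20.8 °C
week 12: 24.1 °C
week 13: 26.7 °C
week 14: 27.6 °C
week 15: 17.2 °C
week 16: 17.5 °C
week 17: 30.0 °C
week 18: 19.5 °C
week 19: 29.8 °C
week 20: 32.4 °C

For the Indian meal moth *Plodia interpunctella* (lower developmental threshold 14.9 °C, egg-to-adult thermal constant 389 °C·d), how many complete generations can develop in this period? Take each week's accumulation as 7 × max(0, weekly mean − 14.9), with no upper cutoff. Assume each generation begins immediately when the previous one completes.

Weekly DD (7 × max(0, T̄ − 14.9)): 21.0, 0.0, 102.9, 24.5, 100.1, 68.6, 0.0, 54.6, 100.8, 116.9, 41.3, 64.4, 82.6, 88.9, 16.1, 18.2, 105.7, 32.2, 104.3, 122.5.
Season total = 1265.6 DD.
Complete generations = ⌊1265.6 / 389⌋ = 3.

3 generations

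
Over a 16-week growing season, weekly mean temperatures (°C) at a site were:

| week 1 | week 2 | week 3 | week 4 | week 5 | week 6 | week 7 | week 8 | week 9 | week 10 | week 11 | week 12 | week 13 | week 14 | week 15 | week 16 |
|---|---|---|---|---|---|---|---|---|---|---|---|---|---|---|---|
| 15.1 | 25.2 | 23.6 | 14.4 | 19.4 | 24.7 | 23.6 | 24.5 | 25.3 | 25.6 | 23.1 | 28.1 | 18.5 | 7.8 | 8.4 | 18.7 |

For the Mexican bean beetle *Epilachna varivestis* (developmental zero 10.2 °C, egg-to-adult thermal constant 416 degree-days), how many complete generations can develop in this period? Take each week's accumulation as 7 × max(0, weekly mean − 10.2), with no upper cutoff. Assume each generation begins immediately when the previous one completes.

Weekly DD (7 × max(0, T̄ − 10.2)): 34.3, 105.0, 93.8, 29.4, 64.4, 101.5, 93.8, 100.1, 105.7, 107.8, 90.3, 125.3, 58.1, 0.0, 0.0, 59.5.
Season total = 1169.0 DD.
Complete generations = ⌊1169.0 / 416⌋ = 2.

2 generations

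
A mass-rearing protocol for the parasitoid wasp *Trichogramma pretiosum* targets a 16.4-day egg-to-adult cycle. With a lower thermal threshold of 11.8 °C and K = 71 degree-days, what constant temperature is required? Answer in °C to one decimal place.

Required daily accumulation = 71 / 16.4 = 4.329 DD/day.
T = T_base + 4.329 = 11.8 + 4.329 = 16.129 ≈ 16.1 °C.

16.1 °C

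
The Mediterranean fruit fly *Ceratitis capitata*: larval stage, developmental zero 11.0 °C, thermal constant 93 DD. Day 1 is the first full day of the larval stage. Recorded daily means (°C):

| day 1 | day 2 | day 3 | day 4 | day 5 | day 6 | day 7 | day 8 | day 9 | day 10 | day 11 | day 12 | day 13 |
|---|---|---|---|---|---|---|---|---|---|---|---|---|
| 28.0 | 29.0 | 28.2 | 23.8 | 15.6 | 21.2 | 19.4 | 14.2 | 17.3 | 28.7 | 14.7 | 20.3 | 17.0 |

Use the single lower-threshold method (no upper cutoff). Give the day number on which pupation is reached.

day 9

Daily DD above 11.0 °C: 17.0, 18.0, 17.2, 12.8, 4.6, 10.2, 8.4, 3.2, 6.3, 17.7, 3.7, 9.3, 6.0.
Cumulative: 17.0, 35.0, 52.2, 65.0, 69.6, 79.8, 88.2, 91.4, 97.7, 115.4, 119.1, 128.4, 134.4.
The total first reaches 93 DD on day 9.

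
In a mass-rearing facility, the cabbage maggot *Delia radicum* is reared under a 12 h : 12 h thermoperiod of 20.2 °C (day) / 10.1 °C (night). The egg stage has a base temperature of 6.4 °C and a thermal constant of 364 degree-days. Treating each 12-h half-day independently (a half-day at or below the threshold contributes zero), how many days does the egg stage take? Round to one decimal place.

Day half: max(0, 20.2 − 6.4) × 0.5 = 13.8 × 0.5 = 6.90 DD.
Night half: max(0, 10.1 − 6.4) × 0.5 = 3.7 × 0.5 = 1.85 DD.
Per 24 h: 8.75 DD/day.
Duration = 364 / 8.75 = 41.600 ≈ 41.6 days.

41.6 days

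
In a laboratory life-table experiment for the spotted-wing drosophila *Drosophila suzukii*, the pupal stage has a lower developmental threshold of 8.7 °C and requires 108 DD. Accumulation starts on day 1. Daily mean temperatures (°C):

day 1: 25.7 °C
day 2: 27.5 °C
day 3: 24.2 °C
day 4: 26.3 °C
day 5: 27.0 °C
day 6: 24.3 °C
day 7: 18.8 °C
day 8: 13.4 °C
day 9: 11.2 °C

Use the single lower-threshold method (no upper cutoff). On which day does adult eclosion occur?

day 7

Daily DD above 8.7 °C: 17.0, 18.8, 15.5, 17.6, 18.3, 15.6, 10.1, 4.7, 2.5.
Cumulative: 17.0, 35.8, 51.3, 68.9, 87.2, 102.8, 112.9, 117.6, 120.1.
The total first reaches 108 DD on day 7.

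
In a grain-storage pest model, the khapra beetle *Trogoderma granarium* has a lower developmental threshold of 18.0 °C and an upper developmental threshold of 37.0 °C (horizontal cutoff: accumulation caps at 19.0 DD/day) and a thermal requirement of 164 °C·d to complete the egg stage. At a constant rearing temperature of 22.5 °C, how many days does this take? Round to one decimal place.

36.4 days

Daily accumulation = 22.5 − 18.0 = 4.5 DD/day.
Duration = 164 / 4.5 = 36.444 ≈ 36.4 days.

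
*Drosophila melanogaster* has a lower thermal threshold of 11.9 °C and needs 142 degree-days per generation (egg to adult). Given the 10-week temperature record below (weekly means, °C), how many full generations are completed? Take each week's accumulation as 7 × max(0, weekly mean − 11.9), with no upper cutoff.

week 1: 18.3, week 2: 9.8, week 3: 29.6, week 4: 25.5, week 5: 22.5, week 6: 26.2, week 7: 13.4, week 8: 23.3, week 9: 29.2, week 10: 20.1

Weekly DD (7 × max(0, T̄ − 11.9)): 44.8, 0.0, 123.9, 95.2, 74.2, 100.1, 10.5, 79.8, 121.1, 57.4.
Season total = 707.0 DD.
Complete generations = ⌊707.0 / 142⌋ = 4.

4 generations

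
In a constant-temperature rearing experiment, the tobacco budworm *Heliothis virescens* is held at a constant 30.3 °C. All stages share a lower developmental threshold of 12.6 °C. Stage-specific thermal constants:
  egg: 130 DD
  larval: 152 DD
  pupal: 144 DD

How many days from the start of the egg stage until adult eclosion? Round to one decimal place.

24.1 days

Daily accumulation at 30.3 °C = 30.3 − 12.6 = 17.7 DD/day.
Total K = 130 + 152 + 144 = 426 DD.
Total duration = 426 / 17.7 = 24.068 ≈ 24.1 days.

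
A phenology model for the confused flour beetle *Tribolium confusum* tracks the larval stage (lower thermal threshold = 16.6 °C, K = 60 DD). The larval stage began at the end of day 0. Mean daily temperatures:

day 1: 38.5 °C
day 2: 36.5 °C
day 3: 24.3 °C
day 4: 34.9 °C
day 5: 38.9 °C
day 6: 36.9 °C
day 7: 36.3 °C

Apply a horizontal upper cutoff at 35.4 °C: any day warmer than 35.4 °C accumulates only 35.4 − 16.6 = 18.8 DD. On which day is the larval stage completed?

Daily DD above 16.6 °C (capped at 18.8): 18.8, 18.8, 7.7, 18.3, 18.8, 18.8, 18.8.
Cumulative: 18.8, 37.6, 45.3, 63.6, 82.4, 101.2, 120.0.
The total first reaches 60 DD on day 4.

day 4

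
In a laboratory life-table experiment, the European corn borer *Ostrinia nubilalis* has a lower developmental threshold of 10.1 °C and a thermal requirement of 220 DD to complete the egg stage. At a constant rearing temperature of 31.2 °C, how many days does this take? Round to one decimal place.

Daily accumulation = 31.2 − 10.1 = 21.1 DD/day.
Duration = 220 / 21.1 = 10.427 ≈ 10.4 days.

10.4 days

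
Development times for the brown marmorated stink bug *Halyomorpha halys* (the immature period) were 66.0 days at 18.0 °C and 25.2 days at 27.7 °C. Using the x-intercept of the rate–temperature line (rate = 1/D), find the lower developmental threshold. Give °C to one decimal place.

Equal thermal constants: D₁(T₁ − T_b) = D₂(T₂ − T_b).
66.0·(18.0 − T_b) = 25.2·(27.7 − T_b)
T_b = (66.0·18.0 − 25.2·27.7) / (66.0 − 25.2) = 489.96 / 40.8 = 12.009 °C ≈ 12.0 °C.

12.0 °C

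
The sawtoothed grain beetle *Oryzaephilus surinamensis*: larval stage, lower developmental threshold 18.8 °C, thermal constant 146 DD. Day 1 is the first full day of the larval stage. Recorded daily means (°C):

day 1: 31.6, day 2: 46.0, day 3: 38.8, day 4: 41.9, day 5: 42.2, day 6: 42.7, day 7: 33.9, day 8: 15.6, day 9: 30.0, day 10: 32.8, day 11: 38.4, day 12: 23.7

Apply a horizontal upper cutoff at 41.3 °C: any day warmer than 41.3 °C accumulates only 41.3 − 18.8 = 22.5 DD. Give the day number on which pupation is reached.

Daily DD above 18.8 °C (capped at 22.5): 12.8, 22.5, 20.0, 22.5, 22.5, 22.5, 15.1, 0.0, 11.2, 14.0, 19.6, 4.9.
Cumulative: 12.8, 35.3, 55.3, 77.8, 100.3, 122.8, 137.9, 137.9, 149.1, 163.1, 182.7, 187.6.
The total first reaches 146 DD on day 9.

day 9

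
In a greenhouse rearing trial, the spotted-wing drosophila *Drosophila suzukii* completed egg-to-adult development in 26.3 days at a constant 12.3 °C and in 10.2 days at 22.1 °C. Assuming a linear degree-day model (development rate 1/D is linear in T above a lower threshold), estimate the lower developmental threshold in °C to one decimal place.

6.1 °C

Under the model K = D·(T − T_b), so D₁·(T₁ − T_b) = D₂·(T₂ − T_b).
26.3·(12.3 − T_b) = 10.2·(22.1 − T_b)
T_b = (26.3·12.3 − 10.2·22.1) / (26.3 − 10.2) = 98.07 / 16.1 = 6.091 °C ≈ 6.1 °C.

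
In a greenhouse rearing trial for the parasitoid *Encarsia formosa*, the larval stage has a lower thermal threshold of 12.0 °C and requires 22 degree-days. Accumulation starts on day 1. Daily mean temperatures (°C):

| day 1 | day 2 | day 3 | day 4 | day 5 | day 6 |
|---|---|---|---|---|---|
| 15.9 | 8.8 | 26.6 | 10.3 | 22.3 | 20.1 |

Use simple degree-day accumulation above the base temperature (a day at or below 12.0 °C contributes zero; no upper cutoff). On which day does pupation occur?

Daily DD above 12.0 °C: 3.9, 0.0, 14.6, 0.0, 10.3, 8.1.
Cumulative: 3.9, 3.9, 18.5, 18.5, 28.8, 36.9.
The total first reaches 22 DD on day 5.

day 5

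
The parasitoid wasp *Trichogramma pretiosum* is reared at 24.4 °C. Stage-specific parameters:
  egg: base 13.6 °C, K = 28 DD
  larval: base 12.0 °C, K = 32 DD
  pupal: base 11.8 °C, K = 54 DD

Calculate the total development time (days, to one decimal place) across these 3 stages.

egg: 28 / (24.4 − 13.6) = 28 / 10.8 = 2.593 d.
larval: 32 / (24.4 − 12.0) = 32 / 12.4 = 2.581 d.
pupal: 54 / (24.4 − 11.8) = 54 / 12.6 = 4.286 d.
Sum = 9.459 ≈ 9.5 days.

9.5 days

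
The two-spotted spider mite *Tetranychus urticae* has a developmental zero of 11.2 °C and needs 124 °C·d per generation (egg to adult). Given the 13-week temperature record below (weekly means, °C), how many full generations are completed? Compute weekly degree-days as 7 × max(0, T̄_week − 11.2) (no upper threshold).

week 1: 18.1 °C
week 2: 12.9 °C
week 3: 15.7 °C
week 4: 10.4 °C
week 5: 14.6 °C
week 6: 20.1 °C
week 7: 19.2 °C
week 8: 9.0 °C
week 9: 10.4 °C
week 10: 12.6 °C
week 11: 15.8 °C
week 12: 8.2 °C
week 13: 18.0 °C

2 generations

Weekly DD (7 × max(0, T̄ − 11.2)): 48.3, 11.9, 31.5, 0.0, 23.8, 62.3, 56.0, 0.0, 0.0, 9.8, 32.2, 0.0, 47.6.
Season total = 323.4 DD.
Complete generations = ⌊323.4 / 124⌋ = 2.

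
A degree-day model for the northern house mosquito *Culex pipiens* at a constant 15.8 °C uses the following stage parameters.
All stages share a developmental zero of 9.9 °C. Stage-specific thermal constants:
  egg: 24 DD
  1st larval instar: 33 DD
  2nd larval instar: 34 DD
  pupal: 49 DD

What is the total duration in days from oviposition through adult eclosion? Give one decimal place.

Daily accumulation at 15.8 °C = 15.8 − 9.9 = 5.9 DD/day.
Total K = 24 + 33 + 34 + 49 = 140 DD.
Total duration = 140 / 5.9 = 23.729 ≈ 23.7 days.

23.7 days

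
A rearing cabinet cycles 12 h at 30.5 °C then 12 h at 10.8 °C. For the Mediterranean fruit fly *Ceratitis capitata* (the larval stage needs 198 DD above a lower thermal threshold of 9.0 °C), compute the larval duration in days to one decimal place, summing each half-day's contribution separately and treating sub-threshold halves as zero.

17.0 days

Day half: max(0, 30.5 − 9.0) × 0.5 = 21.5 × 0.5 = 10.75 DD.
Night half: max(0, 10.8 − 9.0) × 0.5 = 1.8 × 0.5 = 0.90 DD.
Per 24 h: 11.65 DD/day.
Duration = 198 / 11.65 = 16.996 ≈ 17.0 days.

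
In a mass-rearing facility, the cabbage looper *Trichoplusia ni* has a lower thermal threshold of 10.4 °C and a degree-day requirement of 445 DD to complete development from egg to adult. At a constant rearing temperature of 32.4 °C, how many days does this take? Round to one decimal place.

20.2 days

Daily accumulation = 32.4 − 10.4 = 22.0 DD/day.
Duration = 445 / 22.0 = 20.227 ≈ 20.2 days.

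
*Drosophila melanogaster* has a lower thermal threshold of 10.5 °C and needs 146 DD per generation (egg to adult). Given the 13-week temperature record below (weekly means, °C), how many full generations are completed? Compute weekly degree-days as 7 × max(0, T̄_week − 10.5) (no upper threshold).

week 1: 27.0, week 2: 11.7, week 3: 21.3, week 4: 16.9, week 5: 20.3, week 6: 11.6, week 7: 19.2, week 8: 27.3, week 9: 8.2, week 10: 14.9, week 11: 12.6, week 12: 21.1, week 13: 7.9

4 generations

Weekly DD (7 × max(0, T̄ − 10.5)): 115.5, 8.4, 75.6, 44.8, 68.6, 7.7, 60.9, 117.6, 0.0, 30.8, 14.7, 74.2, 0.0.
Season total = 618.8 DD.
Complete generations = ⌊618.8 / 146⌋ = 4.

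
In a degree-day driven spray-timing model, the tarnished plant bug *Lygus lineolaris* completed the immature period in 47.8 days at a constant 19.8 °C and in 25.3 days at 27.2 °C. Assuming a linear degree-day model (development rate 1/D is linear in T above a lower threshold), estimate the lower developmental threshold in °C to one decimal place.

11.5 °C

Linear rate model ⇒ the product D·(T − T_b) is constant across temperatures.
47.8·(19.8 − T_b) = 25.3·(27.2 − T_b)
T_b = (47.8·19.8 − 25.3·27.2) / (47.8 − 25.3) = 258.28 / 22.5 = 11.479 °C ≈ 11.5 °C.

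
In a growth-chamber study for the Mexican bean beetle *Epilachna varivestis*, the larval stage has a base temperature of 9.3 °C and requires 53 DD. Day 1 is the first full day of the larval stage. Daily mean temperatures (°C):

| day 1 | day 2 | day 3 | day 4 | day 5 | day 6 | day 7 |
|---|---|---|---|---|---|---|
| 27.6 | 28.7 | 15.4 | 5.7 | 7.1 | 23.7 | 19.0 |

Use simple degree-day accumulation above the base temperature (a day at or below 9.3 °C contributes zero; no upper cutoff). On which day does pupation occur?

day 6

Daily DD above 9.3 °C: 18.3, 19.4, 6.1, 0.0, 0.0, 14.4, 9.7.
Cumulative: 18.3, 37.7, 43.8, 43.8, 43.8, 58.2, 67.9.
The total first reaches 53 DD on day 6.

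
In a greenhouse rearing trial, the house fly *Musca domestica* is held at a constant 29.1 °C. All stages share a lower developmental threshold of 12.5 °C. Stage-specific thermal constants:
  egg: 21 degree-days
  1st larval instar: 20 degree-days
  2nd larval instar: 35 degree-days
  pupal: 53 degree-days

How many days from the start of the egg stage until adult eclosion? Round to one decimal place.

Daily accumulation at 29.1 °C = 29.1 − 12.5 = 16.6 DD/day.
Total K = 21 + 20 + 35 + 53 = 129 DD.
Total duration = 129 / 16.6 = 7.771 ≈ 7.8 days.

7.8 days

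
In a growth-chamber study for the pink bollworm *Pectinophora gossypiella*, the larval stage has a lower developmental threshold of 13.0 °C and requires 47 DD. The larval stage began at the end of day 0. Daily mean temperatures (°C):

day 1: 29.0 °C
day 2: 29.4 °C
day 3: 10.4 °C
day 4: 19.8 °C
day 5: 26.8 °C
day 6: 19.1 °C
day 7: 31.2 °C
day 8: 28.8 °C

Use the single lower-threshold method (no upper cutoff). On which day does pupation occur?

Daily DD above 13.0 °C: 16.0, 16.4, 0.0, 6.8, 13.8, 6.1, 18.2, 15.8.
Cumulative: 16.0, 32.4, 32.4, 39.2, 53.0, 59.1, 77.3, 93.1.
The total first reaches 47 DD on day 5.

day 5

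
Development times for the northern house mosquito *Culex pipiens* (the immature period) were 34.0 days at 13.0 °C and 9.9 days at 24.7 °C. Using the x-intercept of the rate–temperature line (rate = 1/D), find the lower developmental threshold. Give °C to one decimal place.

Under the model K = D·(T − T_b), so D₁·(T₁ − T_b) = D₂·(T₂ − T_b).
34.0·(13.0 − T_b) = 9.9·(24.7 − T_b)
T_b = (34.0·13.0 − 9.9·24.7) / (34.0 − 9.9) = 197.47 / 24.1 = 8.194 °C ≈ 8.2 °C.

8.2 °C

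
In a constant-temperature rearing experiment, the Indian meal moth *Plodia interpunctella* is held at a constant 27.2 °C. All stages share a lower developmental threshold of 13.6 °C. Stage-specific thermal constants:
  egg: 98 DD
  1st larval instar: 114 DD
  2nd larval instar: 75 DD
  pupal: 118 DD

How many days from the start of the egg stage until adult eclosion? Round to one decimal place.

29.8 days

Daily accumulation at 27.2 °C = 27.2 − 13.6 = 13.6 DD/day.
Total K = 98 + 114 + 75 + 118 = 405 DD.
Total duration = 405 / 13.6 = 29.779 ≈ 29.8 days.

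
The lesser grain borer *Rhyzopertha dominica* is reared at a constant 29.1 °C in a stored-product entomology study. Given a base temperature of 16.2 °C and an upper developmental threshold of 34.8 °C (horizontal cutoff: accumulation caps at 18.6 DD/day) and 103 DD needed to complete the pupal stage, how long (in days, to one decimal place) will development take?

Daily accumulation = 29.1 − 16.2 = 12.9 DD/day.
Duration = 103 / 12.9 = 7.984 ≈ 8.0 days.

8.0 days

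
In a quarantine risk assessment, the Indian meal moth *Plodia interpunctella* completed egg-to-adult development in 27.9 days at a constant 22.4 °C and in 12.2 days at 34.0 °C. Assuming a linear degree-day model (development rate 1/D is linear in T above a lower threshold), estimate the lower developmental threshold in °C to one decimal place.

13.4 °C

Equal thermal constants: D₁(T₁ − T_b) = D₂(T₂ − T_b).
27.9·(22.4 − T_b) = 12.2·(34.0 − T_b)
T_b = (27.9·22.4 − 12.2·34.0) / (27.9 − 12.2) = 210.16 / 15.7 = 13.386 °C ≈ 13.4 °C.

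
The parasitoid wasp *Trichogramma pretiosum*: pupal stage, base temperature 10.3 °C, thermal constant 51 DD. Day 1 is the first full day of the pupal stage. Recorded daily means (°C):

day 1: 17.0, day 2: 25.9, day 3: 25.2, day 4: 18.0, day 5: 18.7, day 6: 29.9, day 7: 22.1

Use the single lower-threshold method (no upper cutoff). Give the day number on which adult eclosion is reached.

Daily DD above 10.3 °C: 6.7, 15.6, 14.9, 7.7, 8.4, 19.6, 11.8.
Cumulative: 6.7, 22.3, 37.2, 44.9, 53.3, 72.9, 84.7.
The total first reaches 51 DD on day 5.

day 5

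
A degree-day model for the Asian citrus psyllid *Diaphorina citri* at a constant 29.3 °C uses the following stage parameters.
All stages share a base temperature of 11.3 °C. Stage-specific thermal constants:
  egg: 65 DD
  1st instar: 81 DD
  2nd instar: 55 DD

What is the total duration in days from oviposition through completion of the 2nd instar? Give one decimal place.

11.2 days

Daily accumulation at 29.3 °C = 29.3 − 11.3 = 18.0 DD/day.
Total K = 65 + 81 + 55 = 201 DD.
Total duration = 201 / 18.0 = 11.167 ≈ 11.2 days.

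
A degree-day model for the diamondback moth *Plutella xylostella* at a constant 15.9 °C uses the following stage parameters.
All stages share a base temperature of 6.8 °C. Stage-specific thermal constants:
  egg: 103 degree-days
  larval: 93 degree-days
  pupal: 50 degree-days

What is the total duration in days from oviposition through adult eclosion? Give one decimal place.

27.0 days

Daily accumulation at 15.9 °C = 15.9 − 6.8 = 9.1 DD/day.
Total K = 103 + 93 + 50 = 246 DD.
Total duration = 246 / 9.1 = 27.033 ≈ 27.0 days.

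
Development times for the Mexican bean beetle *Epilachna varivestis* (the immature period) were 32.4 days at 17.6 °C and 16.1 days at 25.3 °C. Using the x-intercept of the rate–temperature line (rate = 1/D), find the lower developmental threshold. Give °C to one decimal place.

10.0 °C

Linear rate model ⇒ the product D·(T − T_b) is constant across temperatures.
32.4·(17.6 − T_b) = 16.1·(25.3 − T_b)
T_b = (32.4·17.6 − 16.1·25.3) / (32.4 − 16.1) = 162.91 / 16.3 = 9.994 °C ≈ 10.0 °C.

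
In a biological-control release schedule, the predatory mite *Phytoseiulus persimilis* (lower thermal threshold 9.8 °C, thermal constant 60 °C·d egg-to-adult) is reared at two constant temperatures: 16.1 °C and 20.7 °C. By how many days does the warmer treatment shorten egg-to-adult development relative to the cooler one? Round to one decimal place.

4.0 days

At 16.1 °C: 60 / (16.1 − 9.8) = 60 / 6.3 = 9.524 d.
At 20.7 °C: 60 / (20.7 − 9.8) = 60 / 10.9 = 5.505 d.
Difference = |9.524 − 5.505| = 4.019 ≈ 4.0 days.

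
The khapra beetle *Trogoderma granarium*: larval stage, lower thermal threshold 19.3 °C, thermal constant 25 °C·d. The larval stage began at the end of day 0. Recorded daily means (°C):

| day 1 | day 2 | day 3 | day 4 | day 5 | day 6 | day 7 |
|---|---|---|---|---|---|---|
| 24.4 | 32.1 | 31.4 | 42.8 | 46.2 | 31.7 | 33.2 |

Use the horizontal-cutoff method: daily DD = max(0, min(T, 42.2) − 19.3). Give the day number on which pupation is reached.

day 3

Daily DD above 19.3 °C (capped at 22.9): 5.1, 12.8, 12.1, 22.9, 22.9, 12.4, 13.9.
Cumulative: 5.1, 17.9, 30.0, 52.9, 75.8, 88.2, 102.1.
The total first reaches 25 DD on day 3.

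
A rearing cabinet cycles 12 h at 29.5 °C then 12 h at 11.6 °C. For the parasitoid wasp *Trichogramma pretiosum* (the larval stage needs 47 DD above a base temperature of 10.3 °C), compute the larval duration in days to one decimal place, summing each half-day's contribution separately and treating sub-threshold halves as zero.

Day half: max(0, 29.5 − 10.3) × 0.5 = 19.2 × 0.5 = 9.60 DD.
Night half: max(0, 11.6 − 10.3) × 0.5 = 1.3 × 0.5 = 0.65 DD.
Per 24 h: 10.25 DD/day.
Duration = 47 / 10.25 = 4.585 ≈ 4.6 days.

4.6 days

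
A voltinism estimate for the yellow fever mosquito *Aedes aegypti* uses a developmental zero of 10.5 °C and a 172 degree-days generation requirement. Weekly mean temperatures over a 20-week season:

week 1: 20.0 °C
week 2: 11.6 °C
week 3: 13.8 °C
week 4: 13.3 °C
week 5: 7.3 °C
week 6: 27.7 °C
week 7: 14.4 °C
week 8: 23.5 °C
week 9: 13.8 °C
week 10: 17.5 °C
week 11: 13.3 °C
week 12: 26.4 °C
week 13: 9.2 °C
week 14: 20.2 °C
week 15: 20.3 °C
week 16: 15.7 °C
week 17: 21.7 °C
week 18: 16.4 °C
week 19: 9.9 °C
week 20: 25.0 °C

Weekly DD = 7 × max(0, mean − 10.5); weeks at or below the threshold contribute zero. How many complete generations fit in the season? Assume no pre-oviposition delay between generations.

5 generations

Weekly DD (7 × max(0, T̄ − 10.5)): 66.5, 7.7, 23.1, 19.6, 0.0, 120.4, 27.3, 91.0, 23.1, 49.0, 19.6, 111.3, 0.0, 67.9, 68.6, 36.4, 78.4, 41.3, 0.0, 101.5.
Season total = 952.7 DD.
Complete generations = ⌊952.7 / 172⌋ = 5.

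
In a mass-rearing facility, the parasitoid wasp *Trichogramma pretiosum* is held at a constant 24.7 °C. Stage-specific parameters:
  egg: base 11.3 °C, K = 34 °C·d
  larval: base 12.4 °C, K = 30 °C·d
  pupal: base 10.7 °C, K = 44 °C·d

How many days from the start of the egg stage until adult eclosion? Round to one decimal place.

egg: 34 / (24.7 − 11.3) = 34 / 13.4 = 2.537 d.
larval: 30 / (24.7 − 12.4) = 30 / 12.3 = 2.439 d.
pupal: 44 / (24.7 − 10.7) = 44 / 14.0 = 3.143 d.
Sum = 8.119 ≈ 8.1 days.

8.1 days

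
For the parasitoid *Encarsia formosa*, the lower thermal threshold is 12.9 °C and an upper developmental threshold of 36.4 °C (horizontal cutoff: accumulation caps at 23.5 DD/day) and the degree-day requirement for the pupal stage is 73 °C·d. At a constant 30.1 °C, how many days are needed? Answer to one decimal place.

4.2 days

Daily accumulation = 30.1 − 12.9 = 17.2 DD/day.
Duration = 73 / 17.2 = 4.244 ≈ 4.2 days.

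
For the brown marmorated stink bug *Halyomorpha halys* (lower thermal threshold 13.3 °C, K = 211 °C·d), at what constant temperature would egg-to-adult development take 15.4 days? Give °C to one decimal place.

Required daily accumulation = 211 / 15.4 = 13.701 DD/day.
T = T_base + 13.701 = 13.3 + 13.701 = 27.001 ≈ 27.0 °C.

27.0 °C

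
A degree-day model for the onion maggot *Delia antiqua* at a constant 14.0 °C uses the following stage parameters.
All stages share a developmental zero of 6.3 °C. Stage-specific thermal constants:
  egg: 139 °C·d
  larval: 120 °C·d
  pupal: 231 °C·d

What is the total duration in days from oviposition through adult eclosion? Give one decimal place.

63.6 days

Daily accumulation at 14.0 °C = 14.0 − 6.3 = 7.7 DD/day.
Total K = 139 + 120 + 231 = 490 DD.
Total duration = 490 / 7.7 = 63.636 ≈ 63.6 days.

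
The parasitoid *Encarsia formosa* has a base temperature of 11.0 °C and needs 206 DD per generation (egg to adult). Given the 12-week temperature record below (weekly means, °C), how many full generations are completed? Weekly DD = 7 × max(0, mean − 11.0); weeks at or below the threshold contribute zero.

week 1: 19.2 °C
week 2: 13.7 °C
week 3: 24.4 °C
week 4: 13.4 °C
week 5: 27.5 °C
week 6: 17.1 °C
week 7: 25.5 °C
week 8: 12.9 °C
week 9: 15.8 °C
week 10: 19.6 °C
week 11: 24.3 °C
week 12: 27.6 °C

3 generations

Weekly DD (7 × max(0, T̄ − 11.0)): 57.4, 18.9, 93.8, 16.8, 115.5, 42.7, 101.5, 13.3, 33.6, 60.2, 93.1, 116.2.
Season total = 763.0 DD.
Complete generations = ⌊763.0 / 206⌋ = 3.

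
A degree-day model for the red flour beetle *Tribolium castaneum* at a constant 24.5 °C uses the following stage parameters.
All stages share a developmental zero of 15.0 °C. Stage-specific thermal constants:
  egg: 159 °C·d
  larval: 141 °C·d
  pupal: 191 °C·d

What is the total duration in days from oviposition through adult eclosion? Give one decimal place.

Daily accumulation at 24.5 °C = 24.5 − 15.0 = 9.5 DD/day.
Total K = 159 + 141 + 191 = 491 DD.
Total duration = 491 / 9.5 = 51.684 ≈ 51.7 days.

51.7 days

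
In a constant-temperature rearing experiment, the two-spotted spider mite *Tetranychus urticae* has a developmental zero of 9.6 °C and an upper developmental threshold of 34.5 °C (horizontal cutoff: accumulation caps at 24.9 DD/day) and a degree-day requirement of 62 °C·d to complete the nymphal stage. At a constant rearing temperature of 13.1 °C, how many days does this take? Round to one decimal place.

17.7 days

Daily accumulation = 13.1 − 9.6 = 3.5 DD/day.
Duration = 62 / 3.5 = 17.714 ≈ 17.7 days.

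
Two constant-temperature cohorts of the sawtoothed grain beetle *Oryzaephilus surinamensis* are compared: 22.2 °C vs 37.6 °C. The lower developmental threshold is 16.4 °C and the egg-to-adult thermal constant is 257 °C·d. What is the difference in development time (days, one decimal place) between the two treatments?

At 22.2 °C: 257 / (22.2 − 16.4) = 257 / 5.8 = 44.310 d.
At 37.6 °C: 257 / (37.6 − 16.4) = 257 / 21.2 = 12.123 d.
Difference = |44.310 − 12.123| = 32.188 ≈ 32.2 days.

32.2 days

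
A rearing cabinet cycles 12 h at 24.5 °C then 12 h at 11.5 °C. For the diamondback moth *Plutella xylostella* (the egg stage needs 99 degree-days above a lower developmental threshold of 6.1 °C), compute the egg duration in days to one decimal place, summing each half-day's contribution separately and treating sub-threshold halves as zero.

8.3 days

Day half: max(0, 24.5 − 6.1) × 0.5 = 18.4 × 0.5 = 9.20 DD.
Night half: max(0, 11.5 − 6.1) × 0.5 = 5.4 × 0.5 = 2.70 DD.
Per 24 h: 11.90 DD/day.
Duration = 99 / 11.90 = 8.319 ≈ 8.3 days.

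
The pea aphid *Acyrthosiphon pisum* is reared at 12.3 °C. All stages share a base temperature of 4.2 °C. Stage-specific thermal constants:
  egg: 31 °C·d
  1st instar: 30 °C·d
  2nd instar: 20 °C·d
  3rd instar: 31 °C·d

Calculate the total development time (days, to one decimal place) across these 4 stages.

Daily accumulation at 12.3 °C = 12.3 − 4.2 = 8.1 DD/day.
Total K = 31 + 30 + 20 + 31 = 112 DD.
Total duration = 112 / 8.1 = 13.827 ≈ 13.8 days.

13.8 days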